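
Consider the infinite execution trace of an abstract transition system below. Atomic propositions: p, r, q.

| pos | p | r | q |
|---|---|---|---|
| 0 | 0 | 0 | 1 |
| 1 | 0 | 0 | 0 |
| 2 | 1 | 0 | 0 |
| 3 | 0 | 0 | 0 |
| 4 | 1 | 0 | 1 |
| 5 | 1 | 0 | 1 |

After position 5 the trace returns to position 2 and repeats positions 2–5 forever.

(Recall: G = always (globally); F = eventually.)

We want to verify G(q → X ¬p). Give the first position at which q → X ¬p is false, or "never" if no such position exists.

Check q → X ¬p at each position in order: 0 ✓, 1 ✓, 2 ✓, 3 ✓.
At position 4 the labels are {p, q} and the next position 5 has {p, q}, so q → X ¬p is false there. This is the first violation.

4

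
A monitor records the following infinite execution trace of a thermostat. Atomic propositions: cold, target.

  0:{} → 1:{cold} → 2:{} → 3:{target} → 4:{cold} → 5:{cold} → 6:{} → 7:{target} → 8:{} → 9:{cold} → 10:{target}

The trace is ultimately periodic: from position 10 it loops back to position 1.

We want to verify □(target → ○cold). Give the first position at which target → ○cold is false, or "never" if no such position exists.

Check target → ○cold at each position in order: 0 ✓, 1 ✓, 2 ✓, 3 ✓, 4 ✓, 5 ✓, 6 ✓.
At position 7 the labels are {target} and the next position 8 has {}, so target → ○cold is false there. This is the first violation.

7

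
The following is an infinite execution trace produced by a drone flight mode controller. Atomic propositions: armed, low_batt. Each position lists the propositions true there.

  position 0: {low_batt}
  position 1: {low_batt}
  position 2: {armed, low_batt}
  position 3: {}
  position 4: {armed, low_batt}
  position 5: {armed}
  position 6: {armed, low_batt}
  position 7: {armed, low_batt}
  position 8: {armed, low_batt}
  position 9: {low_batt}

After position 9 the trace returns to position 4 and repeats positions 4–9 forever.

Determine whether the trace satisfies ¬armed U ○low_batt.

Walking from position 0: ○low_batt first holds at position 0, and ¬armed holds at every earlier position along the way, so ¬armed U ○low_batt holds.

Yes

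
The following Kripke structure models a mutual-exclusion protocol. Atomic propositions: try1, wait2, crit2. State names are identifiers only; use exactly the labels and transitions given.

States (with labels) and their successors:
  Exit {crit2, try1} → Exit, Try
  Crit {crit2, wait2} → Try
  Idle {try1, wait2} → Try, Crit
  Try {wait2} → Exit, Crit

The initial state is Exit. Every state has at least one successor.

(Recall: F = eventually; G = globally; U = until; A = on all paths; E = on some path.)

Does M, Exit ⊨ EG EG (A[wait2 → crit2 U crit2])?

States satisfying EG (A[wait2 → crit2 U crit2]): {Exit}.
States satisfying EG EG (A[wait2 → crit2 U crit2]): {Exit}.
Exit ∈ Sat(EG EG (A[wait2 → crit2 U crit2])).

Yes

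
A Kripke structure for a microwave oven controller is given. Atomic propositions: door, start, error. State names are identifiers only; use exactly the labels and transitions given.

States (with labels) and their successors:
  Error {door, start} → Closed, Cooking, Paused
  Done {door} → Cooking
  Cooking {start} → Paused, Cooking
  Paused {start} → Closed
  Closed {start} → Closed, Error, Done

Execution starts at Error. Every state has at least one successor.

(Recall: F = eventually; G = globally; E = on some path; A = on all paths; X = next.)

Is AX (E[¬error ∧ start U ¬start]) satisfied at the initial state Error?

States satisfying E[¬error ∧ start U ¬start]: {Error, Done, Cooking, Paused, Closed}.
States satisfying AX (E[¬error ∧ start U ¬start]): {Error, Done, Cooking, Paused, Closed}.
Error ∈ Sat(AX (E[¬error ∧ start U ¬start])).

Holds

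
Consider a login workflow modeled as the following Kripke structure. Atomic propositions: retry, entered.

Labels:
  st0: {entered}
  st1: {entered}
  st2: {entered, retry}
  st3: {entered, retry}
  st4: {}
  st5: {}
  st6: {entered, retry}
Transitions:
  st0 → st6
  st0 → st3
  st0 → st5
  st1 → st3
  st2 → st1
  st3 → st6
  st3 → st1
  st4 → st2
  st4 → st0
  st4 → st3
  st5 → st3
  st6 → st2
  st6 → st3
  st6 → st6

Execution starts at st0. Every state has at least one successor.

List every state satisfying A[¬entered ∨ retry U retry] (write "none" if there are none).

States satisfying ¬entered ∨ retry: {st2, st3, st4, st5, st6}.
States satisfying retry: {st2, st3, st6}.
States satisfying A[¬entered ∨ retry U retry]: {st2, st3, st5, st6}.

{st2, st3, st5, st6}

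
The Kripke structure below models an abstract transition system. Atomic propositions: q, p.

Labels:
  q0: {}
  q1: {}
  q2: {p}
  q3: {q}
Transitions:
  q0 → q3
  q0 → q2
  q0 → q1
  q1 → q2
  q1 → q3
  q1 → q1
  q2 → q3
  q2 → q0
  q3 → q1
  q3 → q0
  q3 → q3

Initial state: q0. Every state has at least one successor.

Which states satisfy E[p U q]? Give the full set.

States satisfying p: {q2}.
States satisfying q: {q3}.
States satisfying E[p U q]: {q2, q3}.

{q2, q3}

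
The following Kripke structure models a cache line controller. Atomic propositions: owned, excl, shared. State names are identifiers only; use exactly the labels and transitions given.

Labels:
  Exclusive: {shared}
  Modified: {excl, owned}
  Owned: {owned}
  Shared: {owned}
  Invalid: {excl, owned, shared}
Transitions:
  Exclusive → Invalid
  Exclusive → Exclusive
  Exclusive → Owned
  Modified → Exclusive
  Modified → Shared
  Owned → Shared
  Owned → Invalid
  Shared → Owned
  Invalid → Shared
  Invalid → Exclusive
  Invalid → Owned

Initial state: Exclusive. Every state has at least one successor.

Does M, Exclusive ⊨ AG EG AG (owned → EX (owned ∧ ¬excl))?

States satisfying EG AG (owned → EX (owned ∧ ¬excl)): {Exclusive, Modified, Owned, Shared, Invalid}.
States satisfying AG EG AG (owned → EX (owned ∧ ¬excl)): {Exclusive, Modified, Owned, Shared, Invalid}.
Every state reachable from Exclusive satisfies EG AG (owned → EX (owned ∧ ¬excl)).
Exclusive ∈ Sat(AG EG AG (owned → EX (owned ∧ ¬excl))).

Satisfied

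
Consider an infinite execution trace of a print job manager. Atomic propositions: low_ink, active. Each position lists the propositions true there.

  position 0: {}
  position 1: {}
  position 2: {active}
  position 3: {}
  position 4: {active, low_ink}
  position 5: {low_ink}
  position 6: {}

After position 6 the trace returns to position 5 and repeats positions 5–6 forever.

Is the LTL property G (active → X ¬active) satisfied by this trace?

active → X ¬active holds at every position 0..6, and those are all positions ever visited, so G (active → X ¬active) holds.
Positions where active holds: 2, 4.
Check X ¬active at each: 2→ok, 4→ok.

Holds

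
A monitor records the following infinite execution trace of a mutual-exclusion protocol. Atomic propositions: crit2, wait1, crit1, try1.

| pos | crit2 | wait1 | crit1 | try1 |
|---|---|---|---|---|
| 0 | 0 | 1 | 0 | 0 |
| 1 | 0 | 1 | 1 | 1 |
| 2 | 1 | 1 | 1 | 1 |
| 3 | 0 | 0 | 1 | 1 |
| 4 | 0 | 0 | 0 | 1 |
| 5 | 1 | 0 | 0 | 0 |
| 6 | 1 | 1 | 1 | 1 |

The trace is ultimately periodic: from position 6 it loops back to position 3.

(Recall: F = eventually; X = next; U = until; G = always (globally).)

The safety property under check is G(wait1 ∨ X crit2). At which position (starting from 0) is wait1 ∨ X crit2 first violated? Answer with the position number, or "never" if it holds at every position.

3

Check wait1 ∨ X crit2 at each position in order: 0 ✓, 1 ✓, 2 ✓.
At position 3 the labels are {crit1, try1} and the next position 4 has {try1}, so wait1 ∨ X crit2 is false there. This is the first violation.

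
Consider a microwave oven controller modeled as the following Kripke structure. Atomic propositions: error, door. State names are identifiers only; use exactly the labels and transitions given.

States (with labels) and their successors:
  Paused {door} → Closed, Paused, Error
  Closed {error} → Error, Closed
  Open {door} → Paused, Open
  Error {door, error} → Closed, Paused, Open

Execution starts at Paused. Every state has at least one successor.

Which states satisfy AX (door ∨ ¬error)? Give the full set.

States satisfying door ∨ ¬error: {Paused, Open, Error}.
States satisfying AX (door ∨ ¬error): {Open}.

{Open}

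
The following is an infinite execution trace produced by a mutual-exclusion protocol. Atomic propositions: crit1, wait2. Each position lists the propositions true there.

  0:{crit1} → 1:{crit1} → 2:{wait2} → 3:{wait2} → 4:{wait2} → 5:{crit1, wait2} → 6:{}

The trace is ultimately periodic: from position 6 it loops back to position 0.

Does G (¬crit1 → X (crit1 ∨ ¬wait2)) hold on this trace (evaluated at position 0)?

No

¬crit1 → X (crit1 ∨ ¬wait2) must hold at every position from 0 onward. It fails at position 2, so G (¬crit1 → X (crit1 ∨ ¬wait2)) is false.
Positions where ¬crit1 holds: 2, 3, 4, 6.
Check X (crit1 ∨ ¬wait2) at each: 2→fails, 3→fails, 4→ok, 6→ok.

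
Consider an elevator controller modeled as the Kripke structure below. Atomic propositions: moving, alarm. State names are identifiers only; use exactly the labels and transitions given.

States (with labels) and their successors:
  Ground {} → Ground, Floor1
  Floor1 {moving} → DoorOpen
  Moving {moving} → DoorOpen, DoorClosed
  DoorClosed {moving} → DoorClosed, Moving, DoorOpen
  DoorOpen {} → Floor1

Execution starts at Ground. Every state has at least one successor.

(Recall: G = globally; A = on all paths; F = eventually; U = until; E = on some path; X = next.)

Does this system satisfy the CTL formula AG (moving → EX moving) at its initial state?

Violated

States satisfying moving → EX moving: {Ground, Moving, DoorClosed, DoorOpen}.
States satisfying AG (moving → EX moving): ∅.
Floor1 is reachable from Ground and violates moving → EX moving, so AG fails at Ground.
Ground ∉ Sat(AG (moving → EX moving)).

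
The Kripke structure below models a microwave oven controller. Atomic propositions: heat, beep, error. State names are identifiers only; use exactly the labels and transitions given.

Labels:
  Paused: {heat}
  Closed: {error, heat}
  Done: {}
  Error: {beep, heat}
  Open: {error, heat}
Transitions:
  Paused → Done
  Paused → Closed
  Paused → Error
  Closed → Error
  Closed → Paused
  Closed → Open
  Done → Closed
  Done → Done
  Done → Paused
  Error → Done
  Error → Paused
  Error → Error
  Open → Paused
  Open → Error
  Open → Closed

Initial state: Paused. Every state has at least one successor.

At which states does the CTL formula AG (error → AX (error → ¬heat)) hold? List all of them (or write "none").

States satisfying error → AX (error → ¬heat): {Paused, Done, Error}.
States satisfying AG (error → AX (error → ¬heat)): ∅.

none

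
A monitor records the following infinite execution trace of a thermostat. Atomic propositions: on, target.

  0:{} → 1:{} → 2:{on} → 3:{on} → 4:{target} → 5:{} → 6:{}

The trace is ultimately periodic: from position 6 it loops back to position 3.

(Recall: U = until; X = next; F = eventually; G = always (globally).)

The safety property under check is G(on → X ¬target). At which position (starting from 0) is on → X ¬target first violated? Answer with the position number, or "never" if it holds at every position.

3

Check on → X ¬target at each position in order: 0 ✓, 1 ✓, 2 ✓.
At position 3 the labels are {on} and the next position 4 has {target}, so on → X ¬target is false there. This is the first violation.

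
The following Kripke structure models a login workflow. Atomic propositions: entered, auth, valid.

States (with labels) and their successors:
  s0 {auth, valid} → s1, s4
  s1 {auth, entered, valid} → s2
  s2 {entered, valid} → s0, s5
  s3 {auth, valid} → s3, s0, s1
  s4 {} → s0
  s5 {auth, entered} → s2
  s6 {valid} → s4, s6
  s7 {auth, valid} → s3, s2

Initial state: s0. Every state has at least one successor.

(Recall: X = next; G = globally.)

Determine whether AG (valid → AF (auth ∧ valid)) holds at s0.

Violated

States satisfying valid → AF (auth ∧ valid): {s0, s1, s3, s4, s5, s7}.
States satisfying AG (valid → AF (auth ∧ valid)): ∅.
s2 is reachable from s0 and violates valid → AF (auth ∧ valid), so AG fails at s0.
s0 ∉ Sat(AG (valid → AF (auth ∧ valid))).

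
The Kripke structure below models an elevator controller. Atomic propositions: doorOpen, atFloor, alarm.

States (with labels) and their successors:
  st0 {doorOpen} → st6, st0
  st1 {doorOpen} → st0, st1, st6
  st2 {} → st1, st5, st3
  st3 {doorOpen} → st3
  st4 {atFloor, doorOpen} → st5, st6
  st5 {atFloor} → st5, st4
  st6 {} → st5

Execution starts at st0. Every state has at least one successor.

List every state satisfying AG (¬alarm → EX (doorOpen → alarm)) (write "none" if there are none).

{st0, st1, st4, st5, st6}

States satisfying ¬alarm → EX (doorOpen → alarm): {st0, st1, st2, st4, st5, st6}.
States satisfying AG (¬alarm → EX (doorOpen → alarm)): {st0, st1, st4, st5, st6}.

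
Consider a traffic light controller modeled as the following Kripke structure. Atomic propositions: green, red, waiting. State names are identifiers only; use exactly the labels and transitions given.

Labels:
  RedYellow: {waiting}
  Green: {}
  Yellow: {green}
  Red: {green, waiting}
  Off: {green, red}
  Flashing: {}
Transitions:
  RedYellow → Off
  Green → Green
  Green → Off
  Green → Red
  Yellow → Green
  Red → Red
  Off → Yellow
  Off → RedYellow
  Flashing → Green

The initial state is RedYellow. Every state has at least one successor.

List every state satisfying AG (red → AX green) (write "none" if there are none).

States satisfying red → AX green: {RedYellow, Green, Yellow, Red, Flashing}.
States satisfying AG (red → AX green): {Red}.

{Red}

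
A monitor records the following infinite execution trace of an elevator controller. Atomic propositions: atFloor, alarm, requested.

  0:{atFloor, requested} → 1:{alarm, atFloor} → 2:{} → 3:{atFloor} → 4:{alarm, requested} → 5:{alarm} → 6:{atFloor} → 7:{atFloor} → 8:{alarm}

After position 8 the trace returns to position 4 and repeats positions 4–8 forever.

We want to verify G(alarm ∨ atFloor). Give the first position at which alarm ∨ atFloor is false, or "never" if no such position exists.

Check alarm ∨ atFloor at each position in order: 0 ✓, 1 ✓.
At position 2 the labels are {}, so alarm ∨ atFloor is false there. This is the first violation.

2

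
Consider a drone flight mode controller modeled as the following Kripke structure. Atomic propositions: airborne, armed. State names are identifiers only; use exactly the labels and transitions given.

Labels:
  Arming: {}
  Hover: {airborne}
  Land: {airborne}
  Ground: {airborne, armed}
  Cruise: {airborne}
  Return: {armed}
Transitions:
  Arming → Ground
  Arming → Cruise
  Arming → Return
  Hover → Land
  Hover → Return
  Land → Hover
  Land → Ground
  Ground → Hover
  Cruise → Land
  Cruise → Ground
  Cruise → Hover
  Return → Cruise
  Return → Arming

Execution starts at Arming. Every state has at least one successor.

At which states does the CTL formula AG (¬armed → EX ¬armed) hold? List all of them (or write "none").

{Arming, Hover, Land, Ground, Cruise, Return}

States satisfying ¬armed → EX ¬armed: {Arming, Hover, Land, Ground, Cruise, Return}.
States satisfying AG (¬armed → EX ¬armed): {Arming, Hover, Land, Ground, Cruise, Return}.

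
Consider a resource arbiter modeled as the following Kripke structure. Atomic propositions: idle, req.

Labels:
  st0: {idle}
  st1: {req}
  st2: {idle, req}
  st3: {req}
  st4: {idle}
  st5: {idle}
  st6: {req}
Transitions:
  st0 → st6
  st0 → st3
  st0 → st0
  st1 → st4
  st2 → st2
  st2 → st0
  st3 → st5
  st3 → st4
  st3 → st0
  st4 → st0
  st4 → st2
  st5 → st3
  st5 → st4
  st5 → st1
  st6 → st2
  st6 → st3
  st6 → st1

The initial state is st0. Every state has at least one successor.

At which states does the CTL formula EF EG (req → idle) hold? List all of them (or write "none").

States satisfying EG (req → idle): {st0, st2, st4, st5}.
States satisfying EF EG (req → idle): {st0, st1, st2, st3, st4, st5, st6}.

{st0, st1, st2, st3, st4, st5, st6}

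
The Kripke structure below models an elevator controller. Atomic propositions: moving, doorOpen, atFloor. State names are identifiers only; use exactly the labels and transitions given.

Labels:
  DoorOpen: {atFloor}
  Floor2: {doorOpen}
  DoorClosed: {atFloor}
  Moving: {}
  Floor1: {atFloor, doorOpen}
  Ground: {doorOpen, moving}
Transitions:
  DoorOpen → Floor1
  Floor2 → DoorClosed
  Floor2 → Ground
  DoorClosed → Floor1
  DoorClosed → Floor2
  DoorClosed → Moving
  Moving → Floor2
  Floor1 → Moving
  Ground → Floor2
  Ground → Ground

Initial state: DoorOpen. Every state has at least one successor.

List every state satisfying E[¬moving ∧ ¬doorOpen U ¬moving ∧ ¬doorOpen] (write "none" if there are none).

{DoorOpen, DoorClosed, Moving}

States satisfying ¬moving ∧ ¬doorOpen: {DoorOpen, DoorClosed, Moving}.
States satisfying E[¬moving ∧ ¬doorOpen U ¬moving ∧ ¬doorOpen]: {DoorOpen, DoorClosed, Moving}.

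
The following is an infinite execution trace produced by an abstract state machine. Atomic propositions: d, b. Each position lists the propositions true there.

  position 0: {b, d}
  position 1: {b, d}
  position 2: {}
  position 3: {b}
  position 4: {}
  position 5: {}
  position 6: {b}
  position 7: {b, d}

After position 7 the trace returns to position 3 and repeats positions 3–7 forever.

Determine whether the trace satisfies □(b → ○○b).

Does not hold

b → ○○b must hold at every position from 0 onward. It fails at position 0, so □(b → ○○b) is false.
Positions where b holds: 0, 1, 3, 6, 7.
Check ○○b at each: 0→fails, 1→ok, 3→fails, 6→ok, 7→fails.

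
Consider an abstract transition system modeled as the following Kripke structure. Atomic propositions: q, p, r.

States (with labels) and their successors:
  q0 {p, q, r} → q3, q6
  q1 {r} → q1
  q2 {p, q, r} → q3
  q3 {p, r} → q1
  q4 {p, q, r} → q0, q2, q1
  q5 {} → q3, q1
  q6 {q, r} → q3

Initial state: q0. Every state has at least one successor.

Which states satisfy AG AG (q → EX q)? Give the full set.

States satisfying AG (q → EX q): {q1, q3, q5}.
States satisfying AG AG (q → EX q): {q1, q3, q5}.

{q1, q3, q5}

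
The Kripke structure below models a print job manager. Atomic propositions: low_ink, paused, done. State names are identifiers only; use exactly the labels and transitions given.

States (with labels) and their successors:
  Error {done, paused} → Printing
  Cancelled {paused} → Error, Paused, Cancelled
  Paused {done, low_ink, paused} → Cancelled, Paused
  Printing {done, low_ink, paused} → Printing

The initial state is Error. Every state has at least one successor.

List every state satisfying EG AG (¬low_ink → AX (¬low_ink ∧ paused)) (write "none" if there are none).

States satisfying AG (¬low_ink → AX (¬low_ink ∧ paused)): {Printing}.
States satisfying EG AG (¬low_ink → AX (¬low_ink ∧ paused)): {Printing}.

{Printing}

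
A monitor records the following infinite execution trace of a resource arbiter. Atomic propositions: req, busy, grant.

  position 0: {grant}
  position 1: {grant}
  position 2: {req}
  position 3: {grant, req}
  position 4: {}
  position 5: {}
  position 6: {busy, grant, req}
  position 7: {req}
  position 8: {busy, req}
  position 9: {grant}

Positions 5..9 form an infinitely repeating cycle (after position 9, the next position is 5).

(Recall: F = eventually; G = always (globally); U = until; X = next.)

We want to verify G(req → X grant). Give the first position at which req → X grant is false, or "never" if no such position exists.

Check req → X grant at each position in order: 0 ✓, 1 ✓, 2 ✓.
At position 3 the labels are {grant, req} and the next position 4 has {}, so req → X grant is false there. This is the first violation.

3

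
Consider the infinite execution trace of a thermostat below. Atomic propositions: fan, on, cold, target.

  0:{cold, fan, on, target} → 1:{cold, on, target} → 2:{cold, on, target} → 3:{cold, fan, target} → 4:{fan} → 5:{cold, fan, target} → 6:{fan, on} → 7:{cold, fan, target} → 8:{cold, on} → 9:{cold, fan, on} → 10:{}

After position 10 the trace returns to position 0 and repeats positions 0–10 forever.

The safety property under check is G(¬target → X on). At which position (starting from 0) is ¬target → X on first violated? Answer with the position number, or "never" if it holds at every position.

4

Check ¬target → X on at each position in order: 0 ✓, 1 ✓, 2 ✓, 3 ✓.
At position 4 the labels are {fan} and the next position 5 has {cold, fan, target}, so ¬target → X on is false there. This is the first violation.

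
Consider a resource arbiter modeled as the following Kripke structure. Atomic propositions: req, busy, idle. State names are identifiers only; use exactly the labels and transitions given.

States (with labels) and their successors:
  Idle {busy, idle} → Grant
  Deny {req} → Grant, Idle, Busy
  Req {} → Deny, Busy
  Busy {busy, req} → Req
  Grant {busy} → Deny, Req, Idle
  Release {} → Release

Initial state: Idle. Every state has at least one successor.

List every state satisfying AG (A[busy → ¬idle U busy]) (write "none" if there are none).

States satisfying A[busy → ¬idle U busy]: {Idle, Deny, Req, Busy, Grant}.
States satisfying AG (A[busy → ¬idle U busy]): {Idle, Deny, Req, Busy, Grant}.

{Idle, Deny, Req, Busy, Grant}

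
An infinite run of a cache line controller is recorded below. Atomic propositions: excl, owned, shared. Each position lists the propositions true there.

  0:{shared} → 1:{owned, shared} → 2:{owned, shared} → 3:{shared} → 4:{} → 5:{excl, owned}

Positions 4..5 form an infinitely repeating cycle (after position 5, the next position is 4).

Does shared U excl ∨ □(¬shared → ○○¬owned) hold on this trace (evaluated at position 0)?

Walking from position 0: at position 4, excl has not yet held and shared fails, so shared U excl is false.
¬shared → ○○¬owned must hold at every position from 0 onward. It fails at position 5, so □(¬shared → ○○¬owned) is false.
Positions where ¬shared holds: 4, 5.
Check ○○¬owned at each: 4→ok, 5→fails.
At position 0: shared U excl is false; □(¬shared → ○○¬owned) is false; so shared U excl ∨ □(¬shared → ○○¬owned) is false.

Does not hold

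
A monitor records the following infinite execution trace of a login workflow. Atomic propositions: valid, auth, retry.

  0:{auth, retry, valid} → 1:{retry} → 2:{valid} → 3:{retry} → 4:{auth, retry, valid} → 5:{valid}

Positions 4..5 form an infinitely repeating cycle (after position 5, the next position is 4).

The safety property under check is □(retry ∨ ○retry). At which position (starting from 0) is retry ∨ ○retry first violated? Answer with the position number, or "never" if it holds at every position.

never

retry ∨ ○retry holds at every position 0..5, and those are all the positions the trace ever visits, so the invariant □(retry ∨ ○retry) is never violated.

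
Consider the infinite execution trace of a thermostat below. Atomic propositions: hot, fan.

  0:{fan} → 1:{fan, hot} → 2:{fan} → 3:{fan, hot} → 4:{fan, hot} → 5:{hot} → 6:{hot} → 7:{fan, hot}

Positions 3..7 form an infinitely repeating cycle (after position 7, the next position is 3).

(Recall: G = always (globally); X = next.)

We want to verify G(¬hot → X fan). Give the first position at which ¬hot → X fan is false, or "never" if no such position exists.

never

¬hot → X fan holds at every position 0..7, and those are all the positions the trace ever visits, so the invariant G(¬hot → X fan) is never violated.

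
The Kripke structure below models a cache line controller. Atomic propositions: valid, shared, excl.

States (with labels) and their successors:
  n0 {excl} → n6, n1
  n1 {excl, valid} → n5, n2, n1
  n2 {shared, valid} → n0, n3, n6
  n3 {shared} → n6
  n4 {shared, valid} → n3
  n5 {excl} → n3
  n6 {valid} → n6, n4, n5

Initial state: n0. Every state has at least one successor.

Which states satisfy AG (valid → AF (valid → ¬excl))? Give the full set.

States satisfying valid → AF (valid → ¬excl): {n0, n2, n3, n4, n5, n6}.
States satisfying AG (valid → AF (valid → ¬excl)): {n3, n4, n5, n6}.

{n3, n4, n5, n6}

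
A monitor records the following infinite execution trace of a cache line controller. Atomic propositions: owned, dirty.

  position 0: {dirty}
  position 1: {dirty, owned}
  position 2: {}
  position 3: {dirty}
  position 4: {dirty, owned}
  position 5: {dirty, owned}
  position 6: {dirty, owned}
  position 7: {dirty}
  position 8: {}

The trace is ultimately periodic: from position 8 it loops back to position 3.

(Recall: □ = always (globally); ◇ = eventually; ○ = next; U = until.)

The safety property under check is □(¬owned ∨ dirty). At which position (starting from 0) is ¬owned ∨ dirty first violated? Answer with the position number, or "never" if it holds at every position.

never

¬owned ∨ dirty holds at every position 0..8, and those are all the positions the trace ever visits, so the invariant □(¬owned ∨ dirty) is never violated.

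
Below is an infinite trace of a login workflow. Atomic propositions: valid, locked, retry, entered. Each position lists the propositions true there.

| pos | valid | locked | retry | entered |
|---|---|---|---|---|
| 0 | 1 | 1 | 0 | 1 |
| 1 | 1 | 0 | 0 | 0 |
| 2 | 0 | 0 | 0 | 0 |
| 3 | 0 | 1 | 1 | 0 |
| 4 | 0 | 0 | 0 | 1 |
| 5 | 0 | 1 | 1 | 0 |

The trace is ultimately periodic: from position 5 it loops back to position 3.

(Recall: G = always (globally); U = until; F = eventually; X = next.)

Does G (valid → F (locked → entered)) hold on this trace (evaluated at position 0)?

Holds

valid → F (locked → entered) holds at every position 0..5, and those are all positions ever visited, so G (valid → F (locked → entered)) holds.
Positions where valid holds: 0, 1.
Check F (locked → entered) at each: 0→ok, 1→ok.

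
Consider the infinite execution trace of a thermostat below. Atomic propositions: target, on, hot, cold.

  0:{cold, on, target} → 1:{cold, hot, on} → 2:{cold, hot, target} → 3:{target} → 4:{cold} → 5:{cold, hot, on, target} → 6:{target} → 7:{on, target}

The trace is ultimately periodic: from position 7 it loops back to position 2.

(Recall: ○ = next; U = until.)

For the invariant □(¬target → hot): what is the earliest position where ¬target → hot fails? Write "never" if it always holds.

4

Check ¬target → hot at each position in order: 0 ✓, 1 ✓, 2 ✓, 3 ✓.
At position 4 the labels are {cold}, so ¬target → hot is false there. This is the first violation.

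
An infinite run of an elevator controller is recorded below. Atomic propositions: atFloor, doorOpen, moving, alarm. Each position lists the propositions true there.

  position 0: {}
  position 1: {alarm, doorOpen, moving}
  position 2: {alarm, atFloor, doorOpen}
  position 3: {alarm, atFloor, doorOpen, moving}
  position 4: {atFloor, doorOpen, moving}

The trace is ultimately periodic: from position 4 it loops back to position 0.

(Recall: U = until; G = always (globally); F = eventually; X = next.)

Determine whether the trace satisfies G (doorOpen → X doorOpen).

doorOpen → X doorOpen must hold at every position from 0 onward. It fails at position 4, so G (doorOpen → X doorOpen) is false.
Positions where doorOpen holds: 1, 2, 3, 4.
Check X doorOpen at each: 1→ok, 2→ok, 3→ok, 4→fails.

Violated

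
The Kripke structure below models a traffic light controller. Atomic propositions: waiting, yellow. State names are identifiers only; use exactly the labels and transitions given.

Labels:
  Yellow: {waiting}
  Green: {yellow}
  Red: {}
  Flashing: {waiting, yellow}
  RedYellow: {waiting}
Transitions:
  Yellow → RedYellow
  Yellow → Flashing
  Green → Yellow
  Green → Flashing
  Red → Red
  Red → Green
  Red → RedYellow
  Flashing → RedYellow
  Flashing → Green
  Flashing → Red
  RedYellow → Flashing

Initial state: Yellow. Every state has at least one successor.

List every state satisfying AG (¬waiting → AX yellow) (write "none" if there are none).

States satisfying ¬waiting → AX yellow: {Yellow, Flashing, RedYellow}.
States satisfying AG (¬waiting → AX yellow): ∅.

none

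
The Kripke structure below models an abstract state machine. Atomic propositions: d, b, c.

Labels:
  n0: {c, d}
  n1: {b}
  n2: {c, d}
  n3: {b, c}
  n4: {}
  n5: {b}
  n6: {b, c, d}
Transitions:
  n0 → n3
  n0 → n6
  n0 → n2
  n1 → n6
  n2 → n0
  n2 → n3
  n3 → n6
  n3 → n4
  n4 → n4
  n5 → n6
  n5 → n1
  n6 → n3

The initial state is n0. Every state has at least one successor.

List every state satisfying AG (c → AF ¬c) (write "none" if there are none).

States satisfying c → AF ¬c: {n1, n4, n5}.
States satisfying AG (c → AF ¬c): {n4}.

{n4}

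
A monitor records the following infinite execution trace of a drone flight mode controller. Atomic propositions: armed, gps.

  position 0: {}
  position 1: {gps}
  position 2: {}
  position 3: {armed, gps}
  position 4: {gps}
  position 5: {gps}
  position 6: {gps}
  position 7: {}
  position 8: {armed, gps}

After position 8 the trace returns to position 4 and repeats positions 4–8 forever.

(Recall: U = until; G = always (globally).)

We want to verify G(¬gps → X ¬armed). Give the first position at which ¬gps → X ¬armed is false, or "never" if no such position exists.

Check ¬gps → X ¬armed at each position in order: 0 ✓, 1 ✓.
At position 2 the labels are {} and the next position 3 has {armed, gps}, so ¬gps → X ¬armed is false there. This is the first violation.

2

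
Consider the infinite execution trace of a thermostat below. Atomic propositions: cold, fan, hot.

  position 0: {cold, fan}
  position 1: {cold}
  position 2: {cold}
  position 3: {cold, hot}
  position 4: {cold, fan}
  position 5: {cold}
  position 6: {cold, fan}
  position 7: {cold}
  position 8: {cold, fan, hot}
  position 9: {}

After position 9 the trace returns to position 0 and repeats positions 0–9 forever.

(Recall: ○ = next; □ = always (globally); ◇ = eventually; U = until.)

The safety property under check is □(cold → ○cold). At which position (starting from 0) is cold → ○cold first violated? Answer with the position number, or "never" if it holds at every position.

Check cold → ○cold at each position in order: 0 ✓, 1 ✓, 2 ✓, 3 ✓, 4 ✓, 5 ✓, 6 ✓, 7 ✓.
At position 8 the labels are {cold, fan, hot} and the next position 9 has {}, so cold → ○cold is false there. This is the first violation.

8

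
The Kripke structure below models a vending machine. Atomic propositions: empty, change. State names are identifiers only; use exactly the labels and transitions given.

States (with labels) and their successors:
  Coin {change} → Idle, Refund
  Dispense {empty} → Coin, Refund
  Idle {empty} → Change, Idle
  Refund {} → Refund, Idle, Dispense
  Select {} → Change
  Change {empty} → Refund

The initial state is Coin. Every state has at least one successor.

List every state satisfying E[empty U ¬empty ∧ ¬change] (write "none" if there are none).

{Dispense, Idle, Refund, Select, Change}

States satisfying empty: {Dispense, Idle, Change}.
States satisfying ¬empty ∧ ¬change: {Refund, Select}.
States satisfying E[empty U ¬empty ∧ ¬change]: {Dispense, Idle, Refund, Select, Change}.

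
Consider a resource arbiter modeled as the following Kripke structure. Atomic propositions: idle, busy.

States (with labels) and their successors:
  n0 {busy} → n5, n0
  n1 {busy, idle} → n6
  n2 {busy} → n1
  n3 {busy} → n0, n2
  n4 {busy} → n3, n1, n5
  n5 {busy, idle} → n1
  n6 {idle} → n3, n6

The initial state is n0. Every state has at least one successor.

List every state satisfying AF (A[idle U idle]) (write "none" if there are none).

{n1, n2, n5, n6}

States satisfying A[idle U idle]: {n1, n5, n6}.
States satisfying AF (A[idle U idle]): {n1, n2, n5, n6}.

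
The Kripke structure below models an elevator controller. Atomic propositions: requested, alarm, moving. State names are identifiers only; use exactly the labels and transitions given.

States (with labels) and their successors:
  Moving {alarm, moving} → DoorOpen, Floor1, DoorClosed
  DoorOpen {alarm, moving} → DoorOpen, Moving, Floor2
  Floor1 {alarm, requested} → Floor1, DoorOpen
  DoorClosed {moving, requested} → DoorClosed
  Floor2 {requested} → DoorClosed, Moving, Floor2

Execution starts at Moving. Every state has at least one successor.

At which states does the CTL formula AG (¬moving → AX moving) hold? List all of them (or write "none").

States satisfying ¬moving → AX moving: {Moving, DoorOpen, DoorClosed}.
States satisfying AG (¬moving → AX moving): {DoorClosed}.

{DoorClosed}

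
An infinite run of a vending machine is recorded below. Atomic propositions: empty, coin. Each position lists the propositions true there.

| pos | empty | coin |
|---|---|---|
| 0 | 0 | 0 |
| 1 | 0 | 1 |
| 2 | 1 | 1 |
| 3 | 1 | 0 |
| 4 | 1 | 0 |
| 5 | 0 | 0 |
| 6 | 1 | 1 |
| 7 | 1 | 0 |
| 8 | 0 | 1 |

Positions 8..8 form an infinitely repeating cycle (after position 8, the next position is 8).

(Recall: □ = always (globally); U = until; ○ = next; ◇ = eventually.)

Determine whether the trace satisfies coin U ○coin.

Holds

Walking from position 0: ○coin first holds at position 0, and coin holds at every earlier position along the way, so coin U ○coin holds.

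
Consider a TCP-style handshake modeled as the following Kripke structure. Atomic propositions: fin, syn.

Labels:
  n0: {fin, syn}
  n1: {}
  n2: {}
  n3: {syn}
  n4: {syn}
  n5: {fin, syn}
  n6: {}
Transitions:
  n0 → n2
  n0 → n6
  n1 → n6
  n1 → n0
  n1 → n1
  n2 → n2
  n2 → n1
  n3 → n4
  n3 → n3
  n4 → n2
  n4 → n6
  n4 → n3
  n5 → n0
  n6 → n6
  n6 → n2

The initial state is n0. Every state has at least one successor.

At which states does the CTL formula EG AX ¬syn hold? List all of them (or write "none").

States satisfying AX ¬syn: {n0, n2, n6}.
States satisfying EG AX ¬syn: {n0, n2, n6}.

{n0, n2, n6}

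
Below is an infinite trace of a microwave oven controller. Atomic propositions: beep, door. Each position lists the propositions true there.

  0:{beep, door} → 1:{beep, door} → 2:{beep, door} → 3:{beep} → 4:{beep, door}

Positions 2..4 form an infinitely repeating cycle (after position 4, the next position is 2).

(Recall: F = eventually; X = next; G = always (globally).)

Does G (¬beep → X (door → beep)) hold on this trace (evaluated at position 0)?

¬beep → X (door → beep) holds at every position 0..4, and those are all positions ever visited, so G (¬beep → X (door → beep)) holds.

Yes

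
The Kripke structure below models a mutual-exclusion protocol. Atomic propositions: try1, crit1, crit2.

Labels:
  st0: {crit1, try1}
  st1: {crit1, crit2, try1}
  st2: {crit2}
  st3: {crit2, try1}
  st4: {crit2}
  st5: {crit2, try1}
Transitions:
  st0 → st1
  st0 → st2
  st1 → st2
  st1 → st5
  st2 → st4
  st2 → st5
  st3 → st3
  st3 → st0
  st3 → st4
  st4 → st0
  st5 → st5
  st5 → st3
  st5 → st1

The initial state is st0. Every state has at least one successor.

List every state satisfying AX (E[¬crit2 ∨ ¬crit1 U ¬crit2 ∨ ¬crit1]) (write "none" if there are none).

{st1, st2, st3, st4}

States satisfying E[¬crit2 ∨ ¬crit1 U ¬crit2 ∨ ¬crit1]: {st0, st2, st3, st4, st5}.
States satisfying AX (E[¬crit2 ∨ ¬crit1 U ¬crit2 ∨ ¬crit1]): {st1, st2, st3, st4}.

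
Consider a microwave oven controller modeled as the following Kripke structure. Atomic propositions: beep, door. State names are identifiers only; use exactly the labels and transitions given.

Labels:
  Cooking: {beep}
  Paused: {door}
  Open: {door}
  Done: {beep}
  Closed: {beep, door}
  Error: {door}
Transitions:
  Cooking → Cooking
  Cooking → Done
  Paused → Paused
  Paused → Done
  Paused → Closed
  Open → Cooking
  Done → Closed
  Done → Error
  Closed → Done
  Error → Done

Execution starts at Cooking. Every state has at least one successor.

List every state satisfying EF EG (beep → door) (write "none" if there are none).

States satisfying EG (beep → door): {Paused}.
States satisfying EF EG (beep → door): {Paused}.

{Paused}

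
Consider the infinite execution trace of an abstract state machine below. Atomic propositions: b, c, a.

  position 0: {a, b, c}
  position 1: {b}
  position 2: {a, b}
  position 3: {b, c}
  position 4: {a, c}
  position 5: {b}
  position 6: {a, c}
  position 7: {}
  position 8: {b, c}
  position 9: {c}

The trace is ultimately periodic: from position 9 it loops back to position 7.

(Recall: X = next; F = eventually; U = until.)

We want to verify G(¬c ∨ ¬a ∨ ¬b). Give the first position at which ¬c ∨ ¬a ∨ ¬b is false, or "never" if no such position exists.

At position 0 the labels are {a, b, c}, so ¬c ∨ ¬a ∨ ¬b is false there. This is the first violation.

0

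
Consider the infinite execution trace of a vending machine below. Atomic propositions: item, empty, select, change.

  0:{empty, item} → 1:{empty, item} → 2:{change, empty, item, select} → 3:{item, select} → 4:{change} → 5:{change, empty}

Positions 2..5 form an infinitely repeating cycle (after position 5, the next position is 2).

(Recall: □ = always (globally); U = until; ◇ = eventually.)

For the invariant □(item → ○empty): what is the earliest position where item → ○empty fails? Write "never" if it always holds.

Check item → ○empty at each position in order: 0 ✓, 1 ✓.
At position 2 the labels are {change, empty, item, select} and the next position 3 has {item, select}, so item → ○empty is false there. This is the first violation.

2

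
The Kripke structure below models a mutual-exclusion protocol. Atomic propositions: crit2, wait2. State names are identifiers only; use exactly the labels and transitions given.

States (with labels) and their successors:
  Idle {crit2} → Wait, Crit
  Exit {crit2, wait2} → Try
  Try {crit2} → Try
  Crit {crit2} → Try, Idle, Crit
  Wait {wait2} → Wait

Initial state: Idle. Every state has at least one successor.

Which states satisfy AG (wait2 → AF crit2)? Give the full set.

{Exit, Try}

States satisfying wait2 → AF crit2: {Idle, Exit, Try, Crit}.
States satisfying AG (wait2 → AF crit2): {Exit, Try}.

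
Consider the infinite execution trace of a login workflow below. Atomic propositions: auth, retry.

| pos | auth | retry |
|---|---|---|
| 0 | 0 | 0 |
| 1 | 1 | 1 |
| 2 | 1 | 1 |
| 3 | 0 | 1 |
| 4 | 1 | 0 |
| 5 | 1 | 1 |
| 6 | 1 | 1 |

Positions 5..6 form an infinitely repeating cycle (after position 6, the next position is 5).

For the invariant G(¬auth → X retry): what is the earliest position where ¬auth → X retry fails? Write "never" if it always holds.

3

Check ¬auth → X retry at each position in order: 0 ✓, 1 ✓, 2 ✓.
At position 3 the labels are {retry} and the next position 4 has {auth}, so ¬auth → X retry is false there. This is the first violation.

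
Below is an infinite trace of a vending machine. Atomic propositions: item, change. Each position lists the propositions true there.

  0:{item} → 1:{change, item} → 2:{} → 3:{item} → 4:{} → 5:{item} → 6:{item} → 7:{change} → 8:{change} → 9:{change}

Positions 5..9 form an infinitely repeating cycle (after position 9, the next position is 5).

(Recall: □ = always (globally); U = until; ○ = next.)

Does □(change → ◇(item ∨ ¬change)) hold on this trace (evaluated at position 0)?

Yes

change → ◇(item ∨ ¬change) holds at every position 0..9, and those are all positions ever visited, so □(change → ◇(item ∨ ¬change)) holds.
Positions where change holds: 1, 7, 8, 9.
Check ◇(item ∨ ¬change) at each: 1→ok, 7→ok, 8→ok, 9→ok.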